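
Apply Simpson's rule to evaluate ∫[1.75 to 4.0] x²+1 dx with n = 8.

f(x) = x²+1
a = 1.75, b = 4.0, n = 8
h = (b - a)/n = 0.281250

Simpson's rule: (h/3)[f(x₀) + 4f(x₁) + 2f(x₂) + ... + f(xₙ)]

x_0 = 1.7500, f(x_0) = 4.062500, coefficient = 1
x_1 = 2.0312, f(x_1) = 5.125977, coefficient = 4
x_2 = 2.3125, f(x_2) = 6.347656, coefficient = 2
x_3 = 2.5938, f(x_3) = 7.727539, coefficient = 4
x_4 = 2.8750, f(x_4) = 9.265625, coefficient = 2
x_5 = 3.1562, f(x_5) = 10.961914, coefficient = 4
x_6 = 3.4375, f(x_6) = 12.816406, coefficient = 2
x_7 = 3.7188, f(x_7) = 14.829102, coefficient = 4
x_8 = 4.0000, f(x_8) = 17.000000, coefficient = 1

I ≈ (0.281250/3) × 232.500000 = 21.796875
Exact value: 21.796875
Error: 0.000000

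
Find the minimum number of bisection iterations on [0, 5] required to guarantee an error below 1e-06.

We need (b-a)/2^n ≤ 1e-06
(5 - 0)/2^n ≤ 1e-06
5/2^n ≤ 1e-06
2^n ≥ 5000000
n ≥ log₂(5000000) = 22.25
n ≥ 23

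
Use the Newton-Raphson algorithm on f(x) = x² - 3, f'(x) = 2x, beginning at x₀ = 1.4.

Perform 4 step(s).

f(x) = x² - 3
f'(x) = 2x
x₀ = 1.4

Newton-Raphson formula: x_{n+1} = x_n - f(x_n)/f'(x_n)

Iteration 1:
  f(1.400000) = -1.040000
  f'(1.400000) = 2.800000
  x_1 = 1.400000 - (-1.040000)/2.800000 = 1.771429
Iteration 2:
  f(1.771429) = 0.137959
  f'(1.771429) = 3.542857
  x_2 = 1.771429 - 0.137959/3.542857 = 1.732488
Iteration 3:
  f(1.732488) = 0.001516
  f'(1.732488) = 3.464977
  x_3 = 1.732488 - 0.001516/3.464977 = 1.732051
Iteration 4:
  f(1.732051) = 0.000000
  f'(1.732051) = 3.464102
  x_4 = 1.732051 - 0.000000/3.464102 = 1.732051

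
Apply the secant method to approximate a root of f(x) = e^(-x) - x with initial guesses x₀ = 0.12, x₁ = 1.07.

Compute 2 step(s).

f(x) = e^(-x) - x
x₀ = 0.12, x₁ = 1.07

Secant formula: x_{n+1} = x_n - f(x_n)(x_n - x_{n-1})/(f(x_n) - f(x_{n-1}))

Iteration 1:
  f(0.120000) = 0.766920
  f(1.070000) = -0.726991
  x_2 = 1.070000 - (-0.726991)×(1.070000 - 0.120000)/(-0.726991 - 0.766920)
       = 0.607696
Iteration 2:
  f(1.070000) = -0.726991
  f(0.607696) = -0.063091
  x_3 = 0.607696 - (-0.063091)×(0.607696 - 1.070000)/(-0.063091 - (-0.726991))
       = 0.563762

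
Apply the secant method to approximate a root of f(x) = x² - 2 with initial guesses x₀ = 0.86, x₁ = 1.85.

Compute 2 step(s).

f(x) = x² - 2
x₀ = 0.86, x₁ = 1.85

Secant formula: x_{n+1} = x_n - f(x_n)(x_n - x_{n-1})/(f(x_n) - f(x_{n-1}))

Iteration 1:
  f(0.860000) = -1.260400
  f(1.850000) = 1.422500
  x_2 = 1.850000 - 1.422500×(1.850000 - 0.860000)/(1.422500 - (-1.260400))
       = 1.325092
Iteration 2:
  f(1.850000) = 1.422500
  f(1.325092) = -0.244131
  x_3 = 1.325092 - (-0.244131)×(1.325092 - 1.850000)/(-0.244131 - 1.422500)
       = 1.401982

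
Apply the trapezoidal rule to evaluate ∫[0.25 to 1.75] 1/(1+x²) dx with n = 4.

f(x) = 1/(1+x²)
a = 0.25, b = 1.75, n = 4
h = (b - a)/n = 0.375000

Trapezoidal rule: (h/2)[f(x₀) + 2f(x₁) + 2f(x₂) + ... + f(xₙ)]

x_0 = 0.2500, f(x_0) = 0.941176, coefficient = 1
x_1 = 0.6250, f(x_1) = 0.719101, coefficient = 2
x_2 = 1.0000, f(x_2) = 0.500000, coefficient = 2
x_3 = 1.3750, f(x_3) = 0.345946, coefficient = 2
x_4 = 1.7500, f(x_4) = 0.246154, coefficient = 1

I ≈ (0.375000/2) × 4.317424 = 0.809517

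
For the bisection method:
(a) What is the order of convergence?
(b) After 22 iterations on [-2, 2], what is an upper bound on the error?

(a) Bisection has linear (order 1) convergence; the error is halved each step.

(b) Error bound = (b-a)/2^n = (2 - (-2))/2^{22}
    = 4/2^{22}

(a) 1 (linear); (b) error ≤ 9.54e-07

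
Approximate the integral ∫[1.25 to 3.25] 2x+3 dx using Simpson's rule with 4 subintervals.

f(x) = 2x+3
a = 1.25, b = 3.25, n = 4
h = (b - a)/n = 0.500000

Simpson's rule: (h/3)[f(x₀) + 4f(x₁) + 2f(x₂) + ... + f(xₙ)]

x_0 = 1.2500, f(x_0) = 5.500000, coefficient = 1
x_1 = 1.7500, f(x_1) = 6.500000, coefficient = 4
x_2 = 2.2500, f(x_2) = 7.500000, coefficient = 2
x_3 = 2.7500, f(x_3) = 8.500000, coefficient = 4
x_4 = 3.2500, f(x_4) = 9.500000, coefficient = 1

I ≈ (0.500000/3) × 90.000000 = 15.000000
Exact value: 15.000000
Error: 0.000000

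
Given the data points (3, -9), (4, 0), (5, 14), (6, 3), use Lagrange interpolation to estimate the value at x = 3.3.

Lagrange interpolation formula:
P(x) = Σ yᵢ × Lᵢ(x)
where Lᵢ(x) = Π_{j≠i} (x - xⱼ)/(xᵢ - xⱼ)

L_0(3.3) = (3.3 - 4)/(3 - 4) × (3.3 - 5)/(3 - 5) × (3.3 - 6)/(3 - 6) = 0.535500
L_1(3.3) = (3.3 - 3)/(4 - 3) × (3.3 - 5)/(4 - 5) × (3.3 - 6)/(4 - 6) = 0.688500
L_2(3.3) = (3.3 - 3)/(5 - 3) × (3.3 - 4)/(5 - 4) × (3.3 - 6)/(5 - 6) = -0.283500
L_3(3.3) = (3.3 - 3)/(6 - 3) × (3.3 - 4)/(6 - 4) × (3.3 - 5)/(6 - 5) = 0.059500

P(3.3) = (-9)×L_0(3.3) + 0×L_1(3.3) + 14×L_2(3.3) + 3×L_3(3.3)
P(3.3) = -8.610000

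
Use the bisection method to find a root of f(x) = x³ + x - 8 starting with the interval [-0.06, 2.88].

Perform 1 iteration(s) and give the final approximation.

f(x) = x³ + x - 8
Initial interval: [-0.06, 2.88]

Iteration 1:
  c_1 = (-0.060000 + 2.880000)/2 = 1.410000
  f(c_1) = f(1.410000) = -3.786779
  f(a) × f(c) ≥ 0, new interval: [1.410000, 2.880000]

After 1 iteration(s), the approximation is c_1 = 1.410000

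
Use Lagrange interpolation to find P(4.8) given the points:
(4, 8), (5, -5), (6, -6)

Lagrange interpolation formula:
P(x) = Σ yᵢ × Lᵢ(x)
where Lᵢ(x) = Π_{j≠i} (x - xⱼ)/(xᵢ - xⱼ)

L_0(4.8) = (4.8 - 5)/(4 - 5) × (4.8 - 6)/(4 - 6) = 0.120000
L_1(4.8) = (4.8 - 4)/(5 - 4) × (4.8 - 6)/(5 - 6) = 0.960000
L_2(4.8) = (4.8 - 4)/(6 - 4) × (4.8 - 5)/(6 - 5) = -0.080000

P(4.8) = 8×L_0(4.8) + (-5)×L_1(4.8) + (-6)×L_2(4.8)
P(4.8) = -3.360000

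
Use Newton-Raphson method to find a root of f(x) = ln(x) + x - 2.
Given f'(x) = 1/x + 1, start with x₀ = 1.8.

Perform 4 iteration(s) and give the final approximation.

f(x) = ln(x) + x - 2
f'(x) = 1/x + 1
x₀ = 1.8

Newton-Raphson formula: x_{n+1} = x_n - f(x_n)/f'(x_n)

Iteration 1:
  f(1.800000) = 0.387787
  f'(1.800000) = 1.555556
  x_1 = 1.800000 - 0.387787/1.555556 = 1.550709
Iteration 2:
  f(1.550709) = -0.010579
  f'(1.550709) = 1.644866
  x_2 = 1.550709 - (-0.010579)/1.644866 = 1.557140
Iteration 3:
  f(1.557140) = -0.000009
  f'(1.557140) = 1.642203
  x_3 = 1.557140 - (-0.000009)/1.642203 = 1.557146
Iteration 4:
  f(1.557146) = 0.000000
  f'(1.557146) = 1.642201
  x_4 = 1.557146 - 0.000000/1.642201 = 1.557146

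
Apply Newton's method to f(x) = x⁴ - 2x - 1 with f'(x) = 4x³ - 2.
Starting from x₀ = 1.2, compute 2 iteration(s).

f(x) = x⁴ - 2x - 1
f'(x) = 4x³ - 2
x₀ = 1.2

Newton-Raphson formula: x_{n+1} = x_n - f(x_n)/f'(x_n)

Iteration 1:
  f(1.200000) = -1.326400
  f'(1.200000) = 4.912000
  x_1 = 1.200000 - (-1.326400)/4.912000 = 1.470033
Iteration 2:
  f(1.470033) = 0.729838
  f'(1.470033) = 10.706937
  x_2 = 1.470033 - 0.729838/10.706937 = 1.401868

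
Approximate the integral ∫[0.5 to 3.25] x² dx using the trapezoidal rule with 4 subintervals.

f(x) = x²
a = 0.5, b = 3.25, n = 4
h = (b - a)/n = 0.687500

Trapezoidal rule: (h/2)[f(x₀) + 2f(x₁) + 2f(x₂) + ... + f(xₙ)]

x_0 = 0.5000, f(x_0) = 0.250000, coefficient = 1
x_1 = 1.1875, f(x_1) = 1.410156, coefficient = 2
x_2 = 1.8750, f(x_2) = 3.515625, coefficient = 2
x_3 = 2.5625, f(x_3) = 6.566406, coefficient = 2
x_4 = 3.2500, f(x_4) = 10.562500, coefficient = 1

I ≈ (0.687500/2) × 33.796875 = 11.617676
Exact value: 11.401042
Error: 0.216634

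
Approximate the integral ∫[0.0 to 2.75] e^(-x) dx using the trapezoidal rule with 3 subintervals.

f(x) = e^(-x)
a = 0.0, b = 2.75, n = 3
h = (b - a)/n = 0.916667

Trapezoidal rule: (h/2)[f(x₀) + 2f(x₁) + 2f(x₂) + ... + f(xₙ)]

x_0 = 0.0000, f(x_0) = 1.000000, coefficient = 1
x_1 = 0.9167, f(x_1) = 0.399850, coefficient = 2
x_2 = 1.8333, f(x_2) = 0.159880, coefficient = 2
x_3 = 2.7500, f(x_3) = 0.063928, coefficient = 1

I ≈ (0.916667/2) × 2.183387 = 1.000719
Exact value: 0.936072
Error: 0.064647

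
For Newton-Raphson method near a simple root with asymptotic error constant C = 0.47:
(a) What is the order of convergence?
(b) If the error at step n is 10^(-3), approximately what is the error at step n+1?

(a) Newton-Raphson has quadratic (order 2) convergence near simple roots.
    This means |e_{n+1}| ≈ C|e_n|².

(b) With |e_n| = 10^(-3) and C = 0.47:
    |e_{n+1}| ≈ 0.47 × (10^(-3))² = 0.47 × 10^(-6)

(a) 2 (quadratic); (b) |e_{n+1}| ≈ 4.700e-07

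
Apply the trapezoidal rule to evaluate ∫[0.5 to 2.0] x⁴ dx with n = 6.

f(x) = x⁴
a = 0.5, b = 2.0, n = 6
h = (b - a)/n = 0.250000

Trapezoidal rule: (h/2)[f(x₀) + 2f(x₁) + 2f(x₂) + ... + f(xₙ)]

x_0 = 0.5000, f(x_0) = 0.062500, coefficient = 1
x_1 = 0.7500, f(x_1) = 0.316406, coefficient = 2
x_2 = 1.0000, f(x_2) = 1.000000, coefficient = 2
x_3 = 1.2500, f(x_3) = 2.441406, coefficient = 2
x_4 = 1.5000, f(x_4) = 5.062500, coefficient = 2
x_5 = 1.7500, f(x_5) = 9.378906, coefficient = 2
x_6 = 2.0000, f(x_6) = 16.000000, coefficient = 1

I ≈ (0.250000/2) × 52.460938 = 6.557617
Exact value: 6.393750
Error: 0.163867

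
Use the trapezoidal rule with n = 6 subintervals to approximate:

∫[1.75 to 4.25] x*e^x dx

f(x) = x*e^x
a = 1.75, b = 4.25, n = 6
h = (b - a)/n = 0.416667

Trapezoidal rule: (h/2)[f(x₀) + 2f(x₁) + 2f(x₂) + ... + f(xₙ)]

x_0 = 1.7500, f(x_0) = 10.070555, coefficient = 1
x_1 = 2.1667, f(x_1) = 18.913133, coefficient = 2
x_2 = 2.5833, f(x_2) = 34.206439, coefficient = 2
x_3 = 3.0000, f(x_3) = 60.256611, coefficient = 2
x_4 = 3.4167, f(x_4) = 104.097929, coefficient = 2
x_5 = 3.8333, f(x_5) = 177.162622, coefficient = 2
x_6 = 4.2500, f(x_6) = 297.948002, coefficient = 1

I ≈ (0.416667/2) × 1097.292025 = 228.602505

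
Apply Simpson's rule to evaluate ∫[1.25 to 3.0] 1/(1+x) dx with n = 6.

f(x) = 1/(1+x)
a = 1.25, b = 3.0, n = 6
h = (b - a)/n = 0.291667

Simpson's rule: (h/3)[f(x₀) + 4f(x₁) + 2f(x₂) + ... + f(xₙ)]

x_0 = 1.2500, f(x_0) = 0.444444, coefficient = 1
x_1 = 1.5417, f(x_1) = 0.393443, coefficient = 4
x_2 = 1.8333, f(x_2) = 0.352941, coefficient = 2
x_3 = 2.1250, f(x_3) = 0.320000, coefficient = 4
x_4 = 2.4167, f(x_4) = 0.292683, coefficient = 2
x_5 = 2.7083, f(x_5) = 0.269663, coefficient = 4
x_6 = 3.0000, f(x_6) = 0.250000, coefficient = 1

I ≈ (0.291667/3) × 5.918115 = 0.575372
Exact value: 0.575364
Error: 0.000008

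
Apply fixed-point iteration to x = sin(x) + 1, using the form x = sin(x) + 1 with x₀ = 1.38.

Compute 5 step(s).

Equation: x = sin(x) + 1
Fixed-point form: x = sin(x) + 1
x₀ = 1.38

x_1 = g(1.380000) = 1.981854
x_2 = g(1.981854) = 1.916699
x_3 = g(1.916699) = 1.940770
x_4 = g(1.940770) = 1.932337
x_5 = g(1.932337) = 1.935353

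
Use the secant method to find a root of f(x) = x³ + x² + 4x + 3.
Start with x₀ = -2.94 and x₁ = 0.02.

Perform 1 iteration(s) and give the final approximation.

f(x) = x³ + x² + 4x + 3
x₀ = -2.94, x₁ = 0.02

Secant formula: x_{n+1} = x_n - f(x_n)(x_n - x_{n-1})/(f(x_n) - f(x_{n-1}))

Iteration 1:
  f(-2.940000) = -25.528584
  f(0.020000) = 3.080408
  x_2 = 0.020000 - 3.080408×(0.020000 - (-2.940000))/(3.080408 - (-25.528584))
       = -0.298711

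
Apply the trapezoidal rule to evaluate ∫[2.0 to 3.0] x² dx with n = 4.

f(x) = x²
a = 2.0, b = 3.0, n = 4
h = (b - a)/n = 0.250000

Trapezoidal rule: (h/2)[f(x₀) + 2f(x₁) + 2f(x₂) + ... + f(xₙ)]

x_0 = 2.0000, f(x_0) = 4.000000, coefficient = 1
x_1 = 2.2500, f(x_1) = 5.062500, coefficient = 2
x_2 = 2.5000, f(x_2) = 6.250000, coefficient = 2
x_3 = 2.7500, f(x_3) = 7.562500, coefficient = 2
x_4 = 3.0000, f(x_4) = 9.000000, coefficient = 1

I ≈ (0.250000/2) × 50.750000 = 6.343750
Exact value: 6.333333
Error: 0.010417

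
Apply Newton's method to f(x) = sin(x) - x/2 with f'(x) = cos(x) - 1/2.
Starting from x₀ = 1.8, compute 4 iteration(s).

f(x) = sin(x) - x/2
f'(x) = cos(x) - 1/2
x₀ = 1.8

Newton-Raphson formula: x_{n+1} = x_n - f(x_n)/f'(x_n)

Iteration 1:
  f(1.800000) = 0.073848
  f'(1.800000) = -0.727202
  x_1 = 1.800000 - 0.073848/(-0.727202) = 1.901550
Iteration 2:
  f(1.901550) = -0.004977
  f'(1.901550) = -0.824756
  x_2 = 1.901550 - (-0.004977)/(-0.824756) = 1.895515
Iteration 3:
  f(1.895515) = -0.000017
  f'(1.895515) = -0.819042
  x_3 = 1.895515 - (-0.000017)/(-0.819042) = 1.895494
Iteration 4:
  f(1.895494) = 0.000000
  f'(1.895494) = -0.819023
  x_4 = 1.895494 - 0.000000/(-0.819023) = 1.895494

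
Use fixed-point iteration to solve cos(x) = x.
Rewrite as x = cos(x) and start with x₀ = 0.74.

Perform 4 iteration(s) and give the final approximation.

Equation: cos(x) = x
Fixed-point form: x = cos(x)
x₀ = 0.74

x_1 = g(0.740000) = 0.738469
x_2 = g(0.738469) = 0.739500
x_3 = g(0.739500) = 0.738805
x_4 = g(0.738805) = 0.739274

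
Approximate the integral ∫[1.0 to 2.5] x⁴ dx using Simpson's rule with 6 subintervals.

f(x) = x⁴
a = 1.0, b = 2.5, n = 6
h = (b - a)/n = 0.250000

Simpson's rule: (h/3)[f(x₀) + 4f(x₁) + 2f(x₂) + ... + f(xₙ)]

x_0 = 1.0000, f(x_0) = 1.000000, coefficient = 1
x_1 = 1.2500, f(x_1) = 2.441406, coefficient = 4
x_2 = 1.5000, f(x_2) = 5.062500, coefficient = 2
x_3 = 1.7500, f(x_3) = 9.378906, coefficient = 4
x_4 = 2.0000, f(x_4) = 16.000000, coefficient = 2
x_5 = 2.2500, f(x_5) = 25.628906, coefficient = 4
x_6 = 2.5000, f(x_6) = 39.062500, coefficient = 1

I ≈ (0.250000/3) × 231.984375 = 19.332031
Exact value: 19.331250
Error: 0.000781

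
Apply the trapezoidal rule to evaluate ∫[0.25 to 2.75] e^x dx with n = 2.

f(x) = e^x
a = 0.25, b = 2.75, n = 2
h = (b - a)/n = 1.250000

Trapezoidal rule: (h/2)[f(x₀) + 2f(x₁) + 2f(x₂) + ... + f(xₙ)]

x_0 = 0.2500, f(x_0) = 1.284025, coefficient = 1
x_1 = 1.5000, f(x_1) = 4.481689, coefficient = 2
x_2 = 2.7500, f(x_2) = 15.642632, coefficient = 1

I ≈ (1.250000/2) × 25.890035 = 16.181272
Exact value: 14.358606
Error: 1.822666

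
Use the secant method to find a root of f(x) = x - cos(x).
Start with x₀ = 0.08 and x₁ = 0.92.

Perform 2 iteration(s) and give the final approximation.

f(x) = x - cos(x)
x₀ = 0.08, x₁ = 0.92

Secant formula: x_{n+1} = x_n - f(x_n)(x_n - x_{n-1})/(f(x_n) - f(x_{n-1}))

Iteration 1:
  f(0.080000) = -0.916802
  f(0.920000) = 0.314180
  x_2 = 0.920000 - 0.314180×(0.920000 - 0.080000)/(0.314180 - (-0.916802))
       = 0.705609
Iteration 2:
  f(0.920000) = 0.314180
  f(0.705609) = -0.055607
  x_3 = 0.705609 - (-0.055607)×(0.705609 - 0.920000)/(-0.055607 - 0.314180)
       = 0.737849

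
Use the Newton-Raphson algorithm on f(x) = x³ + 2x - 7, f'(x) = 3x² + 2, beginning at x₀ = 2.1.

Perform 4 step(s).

f(x) = x³ + 2x - 7
f'(x) = 3x² + 2
x₀ = 2.1

Newton-Raphson formula: x_{n+1} = x_n - f(x_n)/f'(x_n)

Iteration 1:
  f(2.100000) = 6.461000
  f'(2.100000) = 15.230000
  x_1 = 2.100000 - 6.461000/15.230000 = 1.675772
Iteration 2:
  f(1.675772) = 1.057462
  f'(1.675772) = 10.424630
  x_2 = 1.675772 - 1.057462/10.424630 = 1.574333
Iteration 3:
  f(1.574333) = 0.050686
  f'(1.574333) = 9.435571
  x_3 = 1.574333 - 0.050686/9.435571 = 1.568961
Iteration 4:
  f(1.568961) = 0.000136
  f'(1.568961) = 9.384915
  x_4 = 1.568961 - 0.000136/9.384915 = 1.568946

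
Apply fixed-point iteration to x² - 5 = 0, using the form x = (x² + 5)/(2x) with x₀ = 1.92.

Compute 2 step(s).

Equation: x² - 5 = 0
Fixed-point form: x = (x² + 5)/(2x)
x₀ = 1.92

x_1 = g(1.920000) = 2.262083
x_2 = g(2.262083) = 2.236218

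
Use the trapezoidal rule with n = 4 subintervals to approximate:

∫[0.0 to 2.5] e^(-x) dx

f(x) = e^(-x)
a = 0.0, b = 2.5, n = 4
h = (b - a)/n = 0.625000

Trapezoidal rule: (h/2)[f(x₀) + 2f(x₁) + 2f(x₂) + ... + f(xₙ)]

x_0 = 0.0000, f(x_0) = 1.000000, coefficient = 1
x_1 = 0.6250, f(x_1) = 0.535261, coefficient = 2
x_2 = 1.2500, f(x_2) = 0.286505, coefficient = 2
x_3 = 1.8750, f(x_3) = 0.153355, coefficient = 2
x_4 = 2.5000, f(x_4) = 0.082085, coefficient = 1

I ≈ (0.625000/2) × 3.032327 = 0.947602
Exact value: 0.917915
Error: 0.029687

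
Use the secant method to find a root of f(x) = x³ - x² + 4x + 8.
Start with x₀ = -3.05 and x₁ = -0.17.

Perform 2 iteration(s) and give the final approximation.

f(x) = x³ - x² + 4x + 8
x₀ = -3.05, x₁ = -0.17

Secant formula: x_{n+1} = x_n - f(x_n)(x_n - x_{n-1})/(f(x_n) - f(x_{n-1}))

Iteration 1:
  f(-3.050000) = -41.875125
  f(-0.170000) = 7.286187
  x_2 = -0.170000 - 7.286187×(-0.170000 - (-3.050000))/(7.286187 - (-41.875125))
       = -0.596844
Iteration 2:
  f(-0.170000) = 7.286187
  f(-0.596844) = 5.043791
  x_3 = -0.596844 - 5.043791×(-0.596844 - (-0.170000))/(5.043791 - 7.286187)
       = -1.556939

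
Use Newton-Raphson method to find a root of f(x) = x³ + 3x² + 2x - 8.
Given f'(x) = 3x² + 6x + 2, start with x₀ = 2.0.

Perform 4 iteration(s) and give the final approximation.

f(x) = x³ + 3x² + 2x - 8
f'(x) = 3x² + 6x + 2
x₀ = 2.0

Newton-Raphson formula: x_{n+1} = x_n - f(x_n)/f'(x_n)

Iteration 1:
  f(2.000000) = 16.000000
  f'(2.000000) = 26.000000
  x_1 = 2.000000 - 16.000000/26.000000 = 1.384615
Iteration 2:
  f(1.384615) = 3.175239
  f'(1.384615) = 16.059172
  x_2 = 1.384615 - 3.175239/16.059172 = 1.186894
Iteration 3:
  f(1.186894) = 0.271941
  f'(1.186894) = 13.347518
  x_3 = 1.186894 - 0.271941/13.347518 = 1.166520
Iteration 4:
  f(1.166520) = 0.002715
  f'(1.166520) = 13.081431
  x_4 = 1.166520 - 0.002715/13.081431 = 1.166313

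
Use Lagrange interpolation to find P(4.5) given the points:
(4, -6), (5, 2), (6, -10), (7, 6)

Lagrange interpolation formula:
P(x) = Σ yᵢ × Lᵢ(x)
where Lᵢ(x) = Π_{j≠i} (x - xⱼ)/(xᵢ - xⱼ)

L_0(4.5) = (4.5 - 5)/(4 - 5) × (4.5 - 6)/(4 - 6) × (4.5 - 7)/(4 - 7) = 0.312500
L_1(4.5) = (4.5 - 4)/(5 - 4) × (4.5 - 6)/(5 - 6) × (4.5 - 7)/(5 - 7) = 0.937500
L_2(4.5) = (4.5 - 4)/(6 - 4) × (4.5 - 5)/(6 - 5) × (4.5 - 7)/(6 - 7) = -0.312500
L_3(4.5) = (4.5 - 4)/(7 - 4) × (4.5 - 5)/(7 - 5) × (4.5 - 6)/(7 - 6) = 0.062500

P(4.5) = (-6)×L_0(4.5) + 2×L_1(4.5) + (-10)×L_2(4.5) + 6×L_3(4.5)
P(4.5) = 3.500000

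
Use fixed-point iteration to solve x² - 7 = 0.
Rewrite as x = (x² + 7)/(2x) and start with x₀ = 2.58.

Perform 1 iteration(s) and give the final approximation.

Equation: x² - 7 = 0
Fixed-point form: x = (x² + 7)/(2x)
x₀ = 2.58

x_1 = g(2.580000) = 2.646589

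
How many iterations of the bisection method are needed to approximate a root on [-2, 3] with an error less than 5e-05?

We need (b-a)/2^n ≤ 5e-05
(3 - (-2))/2^n ≤ 5e-05
5/2^n ≤ 5e-05
2^n ≥ 100000
n ≥ log₂(100000) = 16.61
n ≥ 17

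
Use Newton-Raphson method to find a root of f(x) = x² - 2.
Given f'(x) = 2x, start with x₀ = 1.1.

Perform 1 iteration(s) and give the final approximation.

f(x) = x² - 2
f'(x) = 2x
x₀ = 1.1

Newton-Raphson formula: x_{n+1} = x_n - f(x_n)/f'(x_n)

Iteration 1:
  f(1.100000) = -0.790000
  f'(1.100000) = 2.200000
  x_1 = 1.100000 - (-0.790000)/2.200000 = 1.459091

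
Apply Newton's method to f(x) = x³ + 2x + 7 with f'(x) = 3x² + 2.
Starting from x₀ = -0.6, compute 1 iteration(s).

f(x) = x³ + 2x + 7
f'(x) = 3x² + 2
x₀ = -0.6

Newton-Raphson formula: x_{n+1} = x_n - f(x_n)/f'(x_n)

Iteration 1:
  f(-0.600000) = 5.584000
  f'(-0.600000) = 3.080000
  x_1 = -0.600000 - 5.584000/3.080000 = -2.412987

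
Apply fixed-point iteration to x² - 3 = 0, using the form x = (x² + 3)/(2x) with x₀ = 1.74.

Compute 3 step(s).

Equation: x² - 3 = 0
Fixed-point form: x = (x² + 3)/(2x)
x₀ = 1.74

x_1 = g(1.740000) = 1.732069
x_2 = g(1.732069) = 1.732051
x_3 = g(1.732051) = 1.732051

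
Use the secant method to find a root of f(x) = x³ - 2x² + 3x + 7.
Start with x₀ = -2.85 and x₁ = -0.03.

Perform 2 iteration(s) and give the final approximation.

f(x) = x³ - 2x² + 3x + 7
x₀ = -2.85, x₁ = -0.03

Secant formula: x_{n+1} = x_n - f(x_n)(x_n - x_{n-1})/(f(x_n) - f(x_{n-1}))

Iteration 1:
  f(-2.850000) = -40.944125
  f(-0.030000) = 6.908173
  x_2 = -0.030000 - 6.908173×(-0.030000 - (-2.850000))/(6.908173 - (-40.944125))
       = -0.437108
Iteration 2:
  f(-0.030000) = 6.908173
  f(-0.437108) = 5.223034
  x_3 = -0.437108 - 5.223034×(-0.437108 - (-0.030000))/(5.223034 - 6.908173)
       = -1.698926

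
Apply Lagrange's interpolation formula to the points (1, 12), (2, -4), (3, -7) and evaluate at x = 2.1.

Lagrange interpolation formula:
P(x) = Σ yᵢ × Lᵢ(x)
where Lᵢ(x) = Π_{j≠i} (x - xⱼ)/(xᵢ - xⱼ)

L_0(2.1) = (2.1 - 2)/(1 - 2) × (2.1 - 3)/(1 - 3) = -0.045000
L_1(2.1) = (2.1 - 1)/(2 - 1) × (2.1 - 3)/(2 - 3) = 0.990000
L_2(2.1) = (2.1 - 1)/(3 - 1) × (2.1 - 2)/(3 - 2) = 0.055000

P(2.1) = 12×L_0(2.1) + (-4)×L_1(2.1) + (-7)×L_2(2.1)
P(2.1) = -4.885000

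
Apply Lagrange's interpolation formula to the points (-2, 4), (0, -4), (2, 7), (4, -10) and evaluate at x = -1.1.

Lagrange interpolation formula:
P(x) = Σ yᵢ × Lᵢ(x)
where Lᵢ(x) = Π_{j≠i} (x - xⱼ)/(xᵢ - xⱼ)

L_0(-1.1) = (-1.1 - 0)/(-2 - 0) × (-1.1 - 2)/(-2 - 2) × (-1.1 - 4)/(-2 - 4) = 0.362313
L_1(-1.1) = (-1.1 - (-2))/(0 - (-2)) × (-1.1 - 2)/(0 - 2) × (-1.1 - 4)/(0 - 4) = 0.889312
L_2(-1.1) = (-1.1 - (-2))/(2 - (-2)) × (-1.1 - 0)/(2 - 0) × (-1.1 - 4)/(2 - 4) = -0.315562
L_3(-1.1) = (-1.1 - (-2))/(4 - (-2)) × (-1.1 - 0)/(4 - 0) × (-1.1 - 2)/(4 - 2) = 0.063938

P(-1.1) = 4×L_0(-1.1) + (-4)×L_1(-1.1) + 7×L_2(-1.1) + (-10)×L_3(-1.1)
P(-1.1) = -4.956312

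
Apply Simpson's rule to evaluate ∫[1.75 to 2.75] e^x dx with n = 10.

f(x) = e^x
a = 1.75, b = 2.75, n = 10
h = (b - a)/n = 0.100000

Simpson's rule: (h/3)[f(x₀) + 4f(x₁) + 2f(x₂) + ... + f(xₙ)]

x_0 = 1.7500, f(x_0) = 5.754603, coefficient = 1
x_1 = 1.8500, f(x_1) = 6.359820, coefficient = 4
x_2 = 1.9500, f(x_2) = 7.028688, coefficient = 2
x_3 = 2.0500, f(x_3) = 7.767901, coefficient = 4
x_4 = 2.1500, f(x_4) = 8.584858, coefficient = 2
x_5 = 2.2500, f(x_5) = 9.487736, coefficient = 4
x_6 = 2.3500, f(x_6) = 10.485570, coefficient = 2
x_7 = 2.4500, f(x_7) = 11.588347, coefficient = 4
x_8 = 2.5500, f(x_8) = 12.807104, coefficient = 2
x_9 = 2.6500, f(x_9) = 14.154039, coefficient = 4
x_10 = 2.7500, f(x_10) = 15.642632, coefficient = 1

I ≈ (0.100000/3) × 296.641041 = 9.888035
Exact value: 9.888029
Error: 0.000005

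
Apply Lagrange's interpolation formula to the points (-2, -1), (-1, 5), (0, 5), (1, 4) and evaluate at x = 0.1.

Lagrange interpolation formula:
P(x) = Σ yᵢ × Lᵢ(x)
where Lᵢ(x) = Π_{j≠i} (x - xⱼ)/(xᵢ - xⱼ)

L_0(0.1) = (0.1 - (-1))/(-2 - (-1)) × (0.1 - 0)/(-2 - 0) × (0.1 - 1)/(-2 - 1) = 0.016500
L_1(0.1) = (0.1 - (-2))/(-1 - (-2)) × (0.1 - 0)/(-1 - 0) × (0.1 - 1)/(-1 - 1) = -0.094500
L_2(0.1) = (0.1 - (-2))/(0 - (-2)) × (0.1 - (-1))/(0 - (-1)) × (0.1 - 1)/(0 - 1) = 1.039500
L_3(0.1) = (0.1 - (-2))/(1 - (-2)) × (0.1 - (-1))/(1 - (-1)) × (0.1 - 0)/(1 - 0) = 0.038500

P(0.1) = (-1)×L_0(0.1) + 5×L_1(0.1) + 5×L_2(0.1) + 4×L_3(0.1)
P(0.1) = 4.862500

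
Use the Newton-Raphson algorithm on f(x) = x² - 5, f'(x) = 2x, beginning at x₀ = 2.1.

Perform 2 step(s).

f(x) = x² - 5
f'(x) = 2x
x₀ = 2.1

Newton-Raphson formula: x_{n+1} = x_n - f(x_n)/f'(x_n)

Iteration 1:
  f(2.100000) = -0.590000
  f'(2.100000) = 4.200000
  x_1 = 2.100000 - (-0.590000)/4.200000 = 2.240476
Iteration 2:
  f(2.240476) = 0.019734
  f'(2.240476) = 4.480952
  x_2 = 2.240476 - 0.019734/4.480952 = 2.236072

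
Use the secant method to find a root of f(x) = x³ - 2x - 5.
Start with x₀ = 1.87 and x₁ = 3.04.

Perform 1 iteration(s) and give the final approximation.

f(x) = x³ - 2x - 5
x₀ = 1.87, x₁ = 3.04

Secant formula: x_{n+1} = x_n - f(x_n)(x_n - x_{n-1})/(f(x_n) - f(x_{n-1}))

Iteration 1:
  f(1.870000) = -2.200797
  f(3.040000) = 17.014464
  x_2 = 3.040000 - 17.014464×(3.040000 - 1.870000)/(17.014464 - (-2.200797))
       = 2.004005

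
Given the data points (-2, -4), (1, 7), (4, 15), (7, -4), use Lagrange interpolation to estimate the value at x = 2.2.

Lagrange interpolation formula:
P(x) = Σ yᵢ × Lᵢ(x)
where Lᵢ(x) = Π_{j≠i} (x - xⱼ)/(xᵢ - xⱼ)

L_0(2.2) = (2.2 - 1)/(-2 - 1) × (2.2 - 4)/(-2 - 4) × (2.2 - 7)/(-2 - 7) = -0.064000
L_1(2.2) = (2.2 - (-2))/(1 - (-2)) × (2.2 - 4)/(1 - 4) × (2.2 - 7)/(1 - 7) = 0.672000
L_2(2.2) = (2.2 - (-2))/(4 - (-2)) × (2.2 - 1)/(4 - 1) × (2.2 - 7)/(4 - 7) = 0.448000
L_3(2.2) = (2.2 - (-2))/(7 - (-2)) × (2.2 - 1)/(7 - 1) × (2.2 - 4)/(7 - 4) = -0.056000

P(2.2) = (-4)×L_0(2.2) + 7×L_1(2.2) + 15×L_2(2.2) + (-4)×L_3(2.2)
P(2.2) = 11.904000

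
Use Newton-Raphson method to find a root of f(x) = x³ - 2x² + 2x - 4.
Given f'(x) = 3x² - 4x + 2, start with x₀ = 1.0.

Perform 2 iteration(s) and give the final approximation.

f(x) = x³ - 2x² + 2x - 4
f'(x) = 3x² - 4x + 2
x₀ = 1.0

Newton-Raphson formula: x_{n+1} = x_n - f(x_n)/f'(x_n)

Iteration 1:
  f(1.000000) = -3.000000
  f'(1.000000) = 1.000000
  x_1 = 1.000000 - (-3.000000)/1.000000 = 4.000000
Iteration 2:
  f(4.000000) = 36.000000
  f'(4.000000) = 34.000000
  x_2 = 4.000000 - 36.000000/34.000000 = 2.941176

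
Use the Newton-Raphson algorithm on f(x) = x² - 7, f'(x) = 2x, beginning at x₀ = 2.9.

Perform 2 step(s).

f(x) = x² - 7
f'(x) = 2x
x₀ = 2.9

Newton-Raphson formula: x_{n+1} = x_n - f(x_n)/f'(x_n)

Iteration 1:
  f(2.900000) = 1.410000
  f'(2.900000) = 5.800000
  x_1 = 2.900000 - 1.410000/5.800000 = 2.656897
Iteration 2:
  f(2.656897) = 0.059099
  f'(2.656897) = 5.313793
  x_2 = 2.656897 - 0.059099/5.313793 = 2.645775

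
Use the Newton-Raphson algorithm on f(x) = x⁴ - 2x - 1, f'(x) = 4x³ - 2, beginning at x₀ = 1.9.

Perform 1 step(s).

f(x) = x⁴ - 2x - 1
f'(x) = 4x³ - 2
x₀ = 1.9

Newton-Raphson formula: x_{n+1} = x_n - f(x_n)/f'(x_n)

Iteration 1:
  f(1.900000) = 8.232100
  f'(1.900000) = 25.436000
  x_1 = 1.900000 - 8.232100/25.436000 = 1.576360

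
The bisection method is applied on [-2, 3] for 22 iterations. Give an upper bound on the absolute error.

Bisection error bound: |error| ≤ (b-a)/2^n
|error| ≤ (3 - (-2))/2^22 = 5/2^22
|error| ≤ 0.0000011921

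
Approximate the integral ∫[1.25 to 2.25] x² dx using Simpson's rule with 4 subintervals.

f(x) = x²
a = 1.25, b = 2.25, n = 4
h = (b - a)/n = 0.250000

Simpson's rule: (h/3)[f(x₀) + 4f(x₁) + 2f(x₂) + ... + f(xₙ)]

x_0 = 1.2500, f(x_0) = 1.562500, coefficient = 1
x_1 = 1.5000, f(x_1) = 2.250000, coefficient = 4
x_2 = 1.7500, f(x_2) = 3.062500, coefficient = 2
x_3 = 2.0000, f(x_3) = 4.000000, coefficient = 4
x_4 = 2.2500, f(x_4) = 5.062500, coefficient = 1

I ≈ (0.250000/3) × 37.750000 = 3.145833
Exact value: 3.145833
Error: 0.000000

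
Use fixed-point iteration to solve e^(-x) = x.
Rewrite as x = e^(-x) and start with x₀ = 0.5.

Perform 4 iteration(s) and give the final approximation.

Equation: e^(-x) = x
Fixed-point form: x = e^(-x)
x₀ = 0.5

x_1 = g(0.500000) = 0.606531
x_2 = g(0.606531) = 0.545239
x_3 = g(0.545239) = 0.579703
x_4 = g(0.579703) = 0.560065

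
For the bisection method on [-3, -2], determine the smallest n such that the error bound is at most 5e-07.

We need (b-a)/2^n ≤ 5e-07
(-2 - (-3))/2^n ≤ 5e-07
1/2^n ≤ 5e-07
2^n ≥ 2000000
n ≥ log₂(2000000) = 20.93
n ≥ 21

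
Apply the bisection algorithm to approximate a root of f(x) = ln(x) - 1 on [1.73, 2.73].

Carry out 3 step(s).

f(x) = ln(x) - 1
Initial interval: [1.73, 2.73]

Iteration 1:
  c_1 = (1.730000 + 2.730000)/2 = 2.230000
  f(c_1) = f(2.230000) = -0.197998
  f(a) × f(c) ≥ 0, new interval: [2.230000, 2.730000]
Iteration 2:
  c_2 = (2.230000 + 2.730000)/2 = 2.480000
  f(c_2) = f(2.480000) = -0.091741
  f(a) × f(c) ≥ 0, new interval: [2.480000, 2.730000]
Iteration 3:
  c_3 = (2.480000 + 2.730000)/2 = 2.605000
  f(c_3) = f(2.605000) = -0.042567
  f(a) × f(c) ≥ 0, new interval: [2.605000, 2.730000]

After 3 iteration(s), the approximation is c_3 = 2.605000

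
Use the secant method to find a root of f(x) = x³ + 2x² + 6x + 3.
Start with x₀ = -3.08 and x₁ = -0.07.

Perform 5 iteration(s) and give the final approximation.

f(x) = x³ + 2x² + 6x + 3
x₀ = -3.08, x₁ = -0.07

Secant formula: x_{n+1} = x_n - f(x_n)(x_n - x_{n-1})/(f(x_n) - f(x_{n-1}))

Iteration 1:
  f(-3.080000) = -25.725312
  f(-0.070000) = 2.589457
  x_2 = -0.070000 - 2.589457×(-0.070000 - (-3.080000))/(2.589457 - (-25.725312))
       = -0.345272
Iteration 2:
  f(-0.070000) = 2.589457
  f(-0.345272) = 1.125632
  x_3 = -0.345272 - 1.125632×(-0.345272 - (-0.070000))/(1.125632 - 2.589457)
       = -0.556947
Iteration 3:
  f(-0.345272) = 1.125632
  f(-0.556947) = 0.105938
  x_4 = -0.556947 - 0.105938×(-0.556947 - (-0.345272))/(0.105938 - 1.125632)
       = -0.578938
Iteration 4:
  f(-0.556947) = 0.105938
  f(-0.578938) = 0.002666
  x_5 = -0.578938 - 0.002666×(-0.578938 - (-0.556947))/(0.002666 - 0.105938)
       = -0.579506
Iteration 5:
  f(-0.578938) = 0.002666
  f(-0.579506) = 0.000004
  x_6 = -0.579506 - 0.000004×(-0.579506 - (-0.578938))/(0.000004 - 0.002666)
       = -0.579507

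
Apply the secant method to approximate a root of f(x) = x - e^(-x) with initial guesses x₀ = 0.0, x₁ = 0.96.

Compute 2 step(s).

f(x) = x - e^(-x)
x₀ = 0.0, x₁ = 0.96

Secant formula: x_{n+1} = x_n - f(x_n)(x_n - x_{n-1})/(f(x_n) - f(x_{n-1}))

Iteration 1:
  f(0.000000) = -1.000000
  f(0.960000) = 0.577107
  x_2 = 0.960000 - 0.577107×(0.960000 - 0.000000)/(0.577107 - (-1.000000))
       = 0.608709
Iteration 2:
  f(0.960000) = 0.577107
  f(0.608709) = 0.064657
  x_3 = 0.608709 - 0.064657×(0.608709 - 0.960000)/(0.064657 - 0.577107)
       = 0.564386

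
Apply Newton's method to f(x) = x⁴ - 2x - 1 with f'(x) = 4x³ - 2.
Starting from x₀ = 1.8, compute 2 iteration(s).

f(x) = x⁴ - 2x - 1
f'(x) = 4x³ - 2
x₀ = 1.8

Newton-Raphson formula: x_{n+1} = x_n - f(x_n)/f'(x_n)

Iteration 1:
  f(1.800000) = 5.897600
  f'(1.800000) = 21.328000
  x_1 = 1.800000 - 5.897600/21.328000 = 1.523481
Iteration 2:
  f(1.523481) = 1.340051
  f'(1.523481) = 12.143960
  x_2 = 1.523481 - 1.340051/12.143960 = 1.413134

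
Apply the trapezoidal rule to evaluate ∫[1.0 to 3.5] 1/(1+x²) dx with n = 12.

f(x) = 1/(1+x²)
a = 1.0, b = 3.5, n = 12
h = (b - a)/n = 0.208333

Trapezoidal rule: (h/2)[f(x₀) + 2f(x₁) + 2f(x₂) + ... + f(xₙ)]

x_0 = 1.0000, f(x_0) = 0.500000, coefficient = 1
x_1 = 1.2083, f(x_1) = 0.406493, coefficient = 2
x_2 = 1.4167, f(x_2) = 0.332564, coefficient = 2
x_3 = 1.6250, f(x_3) = 0.274678, coefficient = 2
x_4 = 1.8333, f(x_4) = 0.229299, coefficient = 2
x_5 = 2.0417, f(x_5) = 0.193483, coefficient = 2
x_6 = 2.2500, f(x_6) = 0.164948, coefficient = 2
x_7 = 2.4583, f(x_7) = 0.141977, coefficient = 2
x_8 = 2.6667, f(x_8) = 0.123288, coefficient = 2
x_9 = 2.8750, f(x_9) = 0.107926, coefficient = 2
x_10 = 3.0833, f(x_10) = 0.095175, coefficient = 2
x_11 = 3.2917, f(x_11) = 0.084495, coefficient = 2
x_12 = 3.5000, f(x_12) = 0.075472, coefficient = 1

I ≈ (0.208333/2) × 4.884123 = 0.508763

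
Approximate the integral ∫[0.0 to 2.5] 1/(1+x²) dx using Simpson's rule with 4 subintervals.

f(x) = 1/(1+x²)
a = 0.0, b = 2.5, n = 4
h = (b - a)/n = 0.625000

Simpson's rule: (h/3)[f(x₀) + 4f(x₁) + 2f(x₂) + ... + f(xₙ)]

x_0 = 0.0000, f(x_0) = 1.000000, coefficient = 1
x_1 = 0.6250, f(x_1) = 0.719101, coefficient = 4
x_2 = 1.2500, f(x_2) = 0.390244, coefficient = 2
x_3 = 1.8750, f(x_3) = 0.221453, coefficient = 4
x_4 = 2.5000, f(x_4) = 0.137931, coefficient = 1

I ≈ (0.625000/3) × 5.680636 = 1.183466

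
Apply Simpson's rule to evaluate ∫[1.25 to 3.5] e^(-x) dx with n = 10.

f(x) = e^(-x)
a = 1.25, b = 3.5, n = 10
h = (b - a)/n = 0.225000

Simpson's rule: (h/3)[f(x₀) + 4f(x₁) + 2f(x₂) + ... + f(xₙ)]

x_0 = 1.2500, f(x_0) = 0.286505, coefficient = 1
x_1 = 1.4750, f(x_1) = 0.228779, coefficient = 4
x_2 = 1.7000, f(x_2) = 0.182684, coefficient = 2
x_3 = 1.9250, f(x_3) = 0.145876, coefficient = 4
x_4 = 2.1500, f(x_4) = 0.116484, coefficient = 2
x_5 = 2.3750, f(x_5) = 0.093014, coefficient = 4
x_6 = 2.6000, f(x_6) = 0.074274, coefficient = 2
x_7 = 2.8250, f(x_7) = 0.059309, coefficient = 4
x_8 = 3.0500, f(x_8) = 0.047359, coefficient = 2
x_9 = 3.2750, f(x_9) = 0.037817, coefficient = 4
x_10 = 3.5000, f(x_10) = 0.030197, coefficient = 1

I ≈ (0.225000/3) × 3.417481 = 0.256311
Exact value: 0.256307
Error: 0.000004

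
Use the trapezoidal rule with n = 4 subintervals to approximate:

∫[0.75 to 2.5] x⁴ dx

f(x) = x⁴
a = 0.75, b = 2.5, n = 4
h = (b - a)/n = 0.437500

Trapezoidal rule: (h/2)[f(x₀) + 2f(x₁) + 2f(x₂) + ... + f(xₙ)]

x_0 = 0.7500, f(x_0) = 0.316406, coefficient = 1
x_1 = 1.1875, f(x_1) = 1.988541, coefficient = 2
x_2 = 1.6250, f(x_2) = 6.972900, coefficient = 2
x_3 = 2.0625, f(x_3) = 18.095718, coefficient = 2
x_4 = 2.5000, f(x_4) = 39.062500, coefficient = 1

I ≈ (0.437500/2) × 93.493225 = 20.451643
Exact value: 19.483789
Error: 0.967854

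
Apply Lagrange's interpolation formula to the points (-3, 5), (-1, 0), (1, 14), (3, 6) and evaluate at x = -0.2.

Lagrange interpolation formula:
P(x) = Σ yᵢ × Lᵢ(x)
where Lᵢ(x) = Π_{j≠i} (x - xⱼ)/(xᵢ - xⱼ)

L_0(-0.2) = (-0.2 - (-1))/(-3 - (-1)) × (-0.2 - 1)/(-3 - 1) × (-0.2 - 3)/(-3 - 3) = -0.064000
L_1(-0.2) = (-0.2 - (-3))/(-1 - (-3)) × (-0.2 - 1)/(-1 - 1) × (-0.2 - 3)/(-1 - 3) = 0.672000
L_2(-0.2) = (-0.2 - (-3))/(1 - (-3)) × (-0.2 - (-1))/(1 - (-1)) × (-0.2 - 3)/(1 - 3) = 0.448000
L_3(-0.2) = (-0.2 - (-3))/(3 - (-3)) × (-0.2 - (-1))/(3 - (-1)) × (-0.2 - 1)/(3 - 1) = -0.056000

P(-0.2) = 5×L_0(-0.2) + 0×L_1(-0.2) + 14×L_2(-0.2) + 6×L_3(-0.2)
P(-0.2) = 5.616000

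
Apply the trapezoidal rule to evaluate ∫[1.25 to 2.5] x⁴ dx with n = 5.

f(x) = x⁴
a = 1.25, b = 2.5, n = 5
h = (b - a)/n = 0.250000

Trapezoidal rule: (h/2)[f(x₀) + 2f(x₁) + 2f(x₂) + ... + f(xₙ)]

x_0 = 1.2500, f(x_0) = 2.441406, coefficient = 1
x_1 = 1.5000, f(x_1) = 5.062500, coefficient = 2
x_2 = 1.7500, f(x_2) = 9.378906, coefficient = 2
x_3 = 2.0000, f(x_3) = 16.000000, coefficient = 2
x_4 = 2.2500, f(x_4) = 25.628906, coefficient = 2
x_5 = 2.5000, f(x_5) = 39.062500, coefficient = 1

I ≈ (0.250000/2) × 153.644531 = 19.205566
Exact value: 18.920898
Error: 0.284668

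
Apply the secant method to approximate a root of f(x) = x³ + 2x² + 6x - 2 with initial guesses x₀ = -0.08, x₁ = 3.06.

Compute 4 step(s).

f(x) = x³ + 2x² + 6x - 2
x₀ = -0.08, x₁ = 3.06

Secant formula: x_{n+1} = x_n - f(x_n)(x_n - x_{n-1})/(f(x_n) - f(x_{n-1}))

Iteration 1:
  f(-0.080000) = -2.467712
  f(3.060000) = 63.739816
  x_2 = 3.060000 - 63.739816×(3.060000 - (-0.080000))/(63.739816 - (-2.467712))
       = 0.037035
Iteration 2:
  f(3.060000) = 63.739816
  f(0.037035) = -1.774994
  x_3 = 0.037035 - (-1.774994)×(0.037035 - 3.060000)/(-1.774994 - 63.739816)
       = 0.118937
Iteration 3:
  f(0.037035) = -1.774994
  f(0.118937) = -1.256407
  x_4 = 0.118937 - (-1.256407)×(0.118937 - 0.037035)/(-1.256407 - (-1.774994))
       = 0.317362
Iteration 4:
  f(0.118937) = -1.256407
  f(0.317362) = 0.137577
  x_5 = 0.317362 - 0.137577×(0.317362 - 0.118937)/(0.137577 - (-1.256407))
       = 0.297779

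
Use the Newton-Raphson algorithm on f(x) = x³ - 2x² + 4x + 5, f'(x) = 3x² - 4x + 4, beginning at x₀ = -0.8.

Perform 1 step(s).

f(x) = x³ - 2x² + 4x + 5
f'(x) = 3x² - 4x + 4
x₀ = -0.8

Newton-Raphson formula: x_{n+1} = x_n - f(x_n)/f'(x_n)

Iteration 1:
  f(-0.800000) = 0.008000
  f'(-0.800000) = 9.120000
  x_1 = -0.800000 - 0.008000/9.120000 = -0.800877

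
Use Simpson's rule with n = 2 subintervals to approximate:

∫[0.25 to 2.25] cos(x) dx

f(x) = cos(x)
a = 0.25, b = 2.25, n = 2
h = (b - a)/n = 1.000000

Simpson's rule: (h/3)[f(x₀) + 4f(x₁) + 2f(x₂) + ... + f(xₙ)]

x_0 = 0.2500, f(x_0) = 0.968912, coefficient = 1
x_1 = 1.2500, f(x_1) = 0.315322, coefficient = 4
x_2 = 2.2500, f(x_2) = -0.628174, coefficient = 1

I ≈ (1.000000/3) × 1.602028 = 0.534009
Exact value: 0.530669
Error: 0.003340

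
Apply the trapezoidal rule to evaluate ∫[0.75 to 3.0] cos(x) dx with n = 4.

f(x) = cos(x)
a = 0.75, b = 3.0, n = 4
h = (b - a)/n = 0.562500

Trapezoidal rule: (h/2)[f(x₀) + 2f(x₁) + 2f(x₂) + ... + f(xₙ)]

x_0 = 0.7500, f(x_0) = 0.731689, coefficient = 1
x_1 = 1.3125, f(x_1) = 0.255434, coefficient = 2
x_2 = 1.8750, f(x_2) = -0.299534, coefficient = 2
x_3 = 2.4375, f(x_3) = -0.762199, coefficient = 2
x_4 = 3.0000, f(x_4) = -0.989992, coefficient = 1

I ≈ (0.562500/2) × -1.870902 = -0.526191
Exact value: -0.540519
Error: 0.014328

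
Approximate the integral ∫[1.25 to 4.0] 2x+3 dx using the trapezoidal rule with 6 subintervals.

f(x) = 2x+3
a = 1.25, b = 4.0, n = 6
h = (b - a)/n = 0.458333

Trapezoidal rule: (h/2)[f(x₀) + 2f(x₁) + 2f(x₂) + ... + f(xₙ)]

x_0 = 1.2500, f(x_0) = 5.500000, coefficient = 1
x_1 = 1.7083, f(x_1) = 6.416667, coefficient = 2
x_2 = 2.1667, f(x_2) = 7.333333, coefficient = 2
x_3 = 2.6250, f(x_3) = 8.250000, coefficient = 2
x_4 = 3.0833, f(x_4) = 9.166667, coefficient = 2
x_5 = 3.5417, f(x_5) = 10.083333, coefficient = 2
x_6 = 4.0000, f(x_6) = 11.000000, coefficient = 1

I ≈ (0.458333/2) × 99.000000 = 22.687500
Exact value: 22.687500
Error: 0.000000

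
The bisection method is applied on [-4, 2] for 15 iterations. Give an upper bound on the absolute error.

Bisection error bound: |error| ≤ (b-a)/2^n
|error| ≤ (2 - (-4))/2^15 = 6/2^15
|error| ≤ 0.0001831055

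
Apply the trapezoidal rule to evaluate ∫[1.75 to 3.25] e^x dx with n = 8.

f(x) = e^x
a = 1.75, b = 3.25, n = 8
h = (b - a)/n = 0.187500

Trapezoidal rule: (h/2)[f(x₀) + 2f(x₁) + 2f(x₂) + ... + f(xₙ)]

x_0 = 1.7500, f(x_0) = 5.754603, coefficient = 1
x_1 = 1.9375, f(x_1) = 6.941376, coefficient = 2
x_2 = 2.1250, f(x_2) = 8.372897, coefficient = 2
x_3 = 2.3125, f(x_3) = 10.099642, coefficient = 2
x_4 = 2.5000, f(x_4) = 12.182494, coefficient = 2
x_5 = 2.6875, f(x_5) = 14.694893, coefficient = 2
x_6 = 2.8750, f(x_6) = 17.725424, coefficient = 2
x_7 = 3.0625, f(x_7) = 21.380943, coefficient = 2
x_8 = 3.2500, f(x_8) = 25.790340, coefficient = 1

I ≈ (0.187500/2) × 214.340281 = 20.094401
Exact value: 20.035737
Error: 0.058664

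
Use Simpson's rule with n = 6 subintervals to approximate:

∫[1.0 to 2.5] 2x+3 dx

f(x) = 2x+3
a = 1.0, b = 2.5, n = 6
h = (b - a)/n = 0.250000

Simpson's rule: (h/3)[f(x₀) + 4f(x₁) + 2f(x₂) + ... + f(xₙ)]

x_0 = 1.0000, f(x_0) = 5.000000, coefficient = 1
x_1 = 1.2500, f(x_1) = 5.500000, coefficient = 4
x_2 = 1.5000, f(x_2) = 6.000000, coefficient = 2
x_3 = 1.7500, f(x_3) = 6.500000, coefficient = 4
x_4 = 2.0000, f(x_4) = 7.000000, coefficient = 2
x_5 = 2.2500, f(x_5) = 7.500000, coefficient = 4
x_6 = 2.5000, f(x_6) = 8.000000, coefficient = 1

I ≈ (0.250000/3) × 117.000000 = 9.750000
Exact value: 9.750000
Error: 0.000000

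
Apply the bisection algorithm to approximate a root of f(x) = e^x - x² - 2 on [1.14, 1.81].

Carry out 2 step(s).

f(x) = e^x - x² - 2
Initial interval: [1.14, 1.81]

Iteration 1:
  c_1 = (1.140000 + 1.810000)/2 = 1.475000
  f(c_1) = f(1.475000) = 0.195411
  f(a) × f(c) < 0, new interval: [1.140000, 1.475000]
Iteration 2:
  c_2 = (1.140000 + 1.475000)/2 = 1.307500
  f(c_2) = f(1.307500) = -0.012636
  f(a) × f(c) ≥ 0, new interval: [1.307500, 1.475000]

After 2 iteration(s), the approximation is c_2 = 1.307500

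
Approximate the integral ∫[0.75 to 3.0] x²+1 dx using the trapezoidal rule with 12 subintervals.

f(x) = x²+1
a = 0.75, b = 3.0, n = 12
h = (b - a)/n = 0.187500

Trapezoidal rule: (h/2)[f(x₀) + 2f(x₁) + 2f(x₂) + ... + f(xₙ)]

x_0 = 0.7500, f(x_0) = 1.562500, coefficient = 1
x_1 = 0.9375, f(x_1) = 1.878906, coefficient = 2
x_2 = 1.1250, f(x_2) = 2.265625, coefficient = 2
x_3 = 1.3125, f(x_3) = 2.722656, coefficient = 2
x_4 = 1.5000, f(x_4) = 3.250000, coefficient = 2
x_5 = 1.6875, f(x_5) = 3.847656, coefficient = 2
x_6 = 1.8750, f(x_6) = 4.515625, coefficient = 2
x_7 = 2.0625, f(x_7) = 5.253906, coefficient = 2
x_8 = 2.2500, f(x_8) = 6.062500, coefficient = 2
x_9 = 2.4375, f(x_9) = 6.941406, coefficient = 2
x_10 = 2.6250, f(x_10) = 7.890625, coefficient = 2
x_11 = 2.8125, f(x_11) = 8.910156, coefficient = 2
x_12 = 3.0000, f(x_12) = 10.000000, coefficient = 1

I ≈ (0.187500/2) × 118.640625 = 11.122559
Exact value: 11.109375
Error: 0.013184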